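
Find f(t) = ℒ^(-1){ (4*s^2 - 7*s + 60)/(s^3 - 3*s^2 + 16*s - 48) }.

f(t) = 3*exp(3*t) - sin(4*t) + cos(4*t)

Factor the denominator: s^3 - 3*s^2 + 16*s - 48 = (s - 3)*(s^2 + 16).
Partial fraction decomposition gives [3/(s - 3)] + [s/(s^2 + 16)] + [-4/(s^2 + 16)].
Invert each term: 3/(s - 3) ↔ 3e^(3t); 1·s/(s^2 + 16) ↔ cos(4t); -1·4/(s^2 + 16) ↔ -sin(4t).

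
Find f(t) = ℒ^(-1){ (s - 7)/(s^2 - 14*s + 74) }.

Rewrite the denominator: s^2 - 14*s + 74 = (s - 7)^2 + 25.
The form in (s - 7) signals a first-shifting-theorem factor e^(7t).
Since L{cos(5t)} = s/(s^2 + 25), the inverse is e^(7*t)*cos(5*t).

f(t) = exp(7*t)*cos(5*t)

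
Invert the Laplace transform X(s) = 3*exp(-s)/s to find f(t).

f(t) = Heaviside(t - 1)*(3)

The factor e^(-s) signals a time shift by c = 1 (second shifting theorem).
L{3} = 3/s, so L^-1{3/s} = 3.
Hence the inverse is u(t - 1) times that function evaluated at t - 1.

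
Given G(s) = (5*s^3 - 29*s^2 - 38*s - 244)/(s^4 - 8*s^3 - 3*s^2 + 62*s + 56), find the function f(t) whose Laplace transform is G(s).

f(t) = -exp(7*t) + 6*exp(4*t) - 6*exp(-t) + 6*exp(-2*t)

Factor the denominator: s^4 - 8*s^3 - 3*s^2 + 62*s + 56 = (s - 7)*(s - 4)*(s + 1)*(s + 2).
Partial fraction decomposition gives [6/(s - 4)] + [6/(s + 2)] + [-1/(s - 7)] + [-6/(s + 1)].
Invert each term: 6/(s - 4) ↔ 6e^(4t); 6/(s + 2) ↔ 6e^(-2t); -1/(s - 7) ↔ -e^(7t); -6/(s + 1) ↔ -6e^(-t).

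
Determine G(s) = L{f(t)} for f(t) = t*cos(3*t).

L{cos(3t)} = s/(s^2 + 9).
Then apply L{t·g(t)} = -d/ds[H(s)] with H(s) = s/(s^2 + 9):
differentiating 1 time and applying the sign gives (s - 3)*(s + 3)/(s^2 + 9)^2.

G(s) = (s - 3)*(s + 3)/(s^2 + 9)^2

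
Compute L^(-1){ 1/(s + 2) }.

exp(-2*t)

Since L{e^(-2t)} = 1/(s + 2), the inverse is exp(-2*t).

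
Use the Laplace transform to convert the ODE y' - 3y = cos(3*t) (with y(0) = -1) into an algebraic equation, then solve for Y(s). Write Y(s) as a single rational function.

Y(s) = (-s^2 + s - 9)/(s^3 - 3*s^2 + 9*s - 27)

Transform both sides with L{·}.
The derivative rules (L{y'} = sY - y(0) = sY - (-1)) turn the left side into (s - 3)Y - (-1).
The right side is L{cos(3*t)} = s/(s^2 + 9).
So (s - 3)Y = s/(s^2 + 9) + (-1).
Solve for Y(s) and write it as one ratio of polynomials.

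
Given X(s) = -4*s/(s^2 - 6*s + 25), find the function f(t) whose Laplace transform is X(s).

Complete the square in the denominator: s^2 - 6*s + 25 = (s - 3)^2 + 4^2.
Split the numerator to match: -4*s = -4·(s - 3) - 3·4.
Invert each term: -4·(s - 3)/((s - 3)^2 + 16) ↔ -4e^(3t)cos(4t); -3·4/((s - 3)^2 + 16) ↔ -3e^(3t)sin(4t).

f(t) = -3*exp(3*t)*sin(4*t) - 4*exp(3*t)*cos(4*t)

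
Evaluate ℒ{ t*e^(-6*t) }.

L{t} = 1!/s^2 = 1/s^2.
By the first shifting theorem, multiplying by e^(-6t) replaces s with s + 6.

(s + 6)^(-2)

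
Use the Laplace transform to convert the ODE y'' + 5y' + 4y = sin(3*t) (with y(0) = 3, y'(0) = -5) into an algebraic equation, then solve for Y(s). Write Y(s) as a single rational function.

Transform both sides with L{·}.
The derivative rules (L{y''} = s^2 Y - s·y(0) - y'(0) and L{y'} = sY - y(0), with y(0) = 3, y'(0) = -5) turn the left side into (s^2 + 5*s + 4)Y - (3*s + 10).
The right side is L{sin(3*t)} = 3/(s^2 + 9).
So (s^2 + 5*s + 4)Y = 3/(s^2 + 9) + (3*s + 10).
Divide through and combine into a single rational function.

Y(s) = (3*s^3 + 10*s^2 + 27*s + 93)/(s^4 + 5*s^3 + 13*s^2 + 45*s + 36)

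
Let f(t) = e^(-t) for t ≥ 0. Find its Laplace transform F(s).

L{e^(-t)} = 1/(s + 1).

F(s) = 1/(s + 1)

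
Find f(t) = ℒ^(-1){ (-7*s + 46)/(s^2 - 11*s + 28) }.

Factor the denominator: s^2 - 11*s + 28 = (s - 7)*(s - 4).
Partial fraction decomposition gives [-6/(s - 4)] + [-1/(s - 7)].
Invert each term: -6/(s - 4) ↔ -6e^(4t); -1/(s - 7) ↔ -e^(7t).

f(t) = -exp(7*t) - 6*exp(4*t)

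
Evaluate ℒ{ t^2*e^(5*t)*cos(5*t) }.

2*(s - 5)*(s^2 - 10*s - 50)/(s^2 - 10*s + 50)^3

L{cos(5t)} = s/(s^2 + 25).
Multiplying by e^(5t) shifts s → s - 5, so L{e^(5*t)*cos(5*t)} = (s - 5)/((s - 5)^2 + 25).
Then apply L{t^2·g(t)} = (-1)^2 d^2/ds^2[G(s)] with G(s) = (s - 5)/((s - 5)^2 + 25):
differentiating 2 times and applying the sign gives 2*(s - 5)*(s^2 - 10*s - 50)/(s^2 - 10*s + 50)^3.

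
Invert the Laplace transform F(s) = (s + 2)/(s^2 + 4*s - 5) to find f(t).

f(t) = exp(-2*t)*cosh(3*t)

Rewrite the denominator: s^2 + 4*s - 5 = (s + 2)^2 - 9.
The form in (s + 2) signals a first-shifting-theorem factor e^(-2t).
Since L{cosh(3t)} = s/(s^2 - 9), the inverse is e^(-2*t)*cosh(3*t).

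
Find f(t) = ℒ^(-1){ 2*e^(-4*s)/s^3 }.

The factor e^(-4s) signals a time shift by c = 4 (second shifting theorem).
L{t^2} = 2!/s^3 = 2/s^3, so L^-1{2/s^3} = t^2.
Hence the inverse is u(t - 4) times that function evaluated at t - 4.

f(t) = Heaviside(t - 4)*((t - 4)^2)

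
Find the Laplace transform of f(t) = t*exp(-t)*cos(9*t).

(s - 8)*(s + 10)/(s^2 + 2*s + 82)^2

L{cos(9t)} = s/(s^2 + 81).
Multiplying by e^(-t) shifts s → s + 1, so L{exp(-t)*cos(9*t)} = (s + 1)/((s + 1)^2 + 81).
Then apply L{t·g(t)} = -d/ds[H(s)] with H(s) = (s + 1)/((s + 1)^2 + 81):
differentiating 1 time and applying the sign gives (s - 8)*(s + 10)/(s^2 + 2*s + 82)^2.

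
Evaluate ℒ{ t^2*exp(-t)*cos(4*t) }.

2*(s + 1)*(s^2 + 2*s - 47)/(s^2 + 2*s + 17)^3

L{cos(4t)} = s/(s^2 + 16).
Multiplying by e^(-t) shifts s → s + 1, so L{exp(-t)*cos(4*t)} = (s + 1)/((s + 1)^2 + 16).
Then apply L{t^2·g(t)} = (-1)^2 d^2/ds^2[G(s)] with G(s) = (s + 1)/((s + 1)^2 + 16):
differentiating 2 times and applying the sign gives 2*(s + 1)*(s^2 + 2*s - 47)/(s^2 + 2*s + 17)^3.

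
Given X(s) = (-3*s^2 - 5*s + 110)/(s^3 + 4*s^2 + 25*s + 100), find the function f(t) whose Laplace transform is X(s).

Factor the denominator: s^3 + 4*s^2 + 25*s + 100 = (s + 4)*(s^2 + 25).
Partial fraction decomposition gives [2/(s + 4)] + [-5*s/(s^2 + 25)] + [15/(s^2 + 25)].
Invert each term: 2/(s + 4) ↔ 2e^(-4t); -5·s/(s^2 + 25) ↔ -5cos(5t); 3·5/(s^2 + 25) ↔ 3sin(5t).

f(t) = 3*sin(5*t) - 5*cos(5*t) + 2*exp(-4*t)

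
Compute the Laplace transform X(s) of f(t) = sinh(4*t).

X(s) = 4/(s^2 - 16)

L{sinh(4t)} = 4/(s^2 - 16).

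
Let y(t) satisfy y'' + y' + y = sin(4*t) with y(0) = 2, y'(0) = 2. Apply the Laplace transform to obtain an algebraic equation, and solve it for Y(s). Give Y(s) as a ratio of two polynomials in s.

Take the Laplace transform of both sides.
With L{y''} = s^2 Y - s·y(0) - y'(0) and L{y'} = sY - y(0), with y(0) = 2, y'(0) = 2: the LHS transforms to (s^2 + s + 1)Y - (2*s + 4).
The right side is L{sin(4*t)} = 4/(s^2 + 16).
So (s^2 + s + 1)Y = 4/(s^2 + 16) + (2*s + 4).
Isolate Y and clear denominators.

Y(s) = (2*s^3 + 4*s^2 + 32*s + 68)/(s^4 + s^3 + 17*s^2 + 16*s + 16)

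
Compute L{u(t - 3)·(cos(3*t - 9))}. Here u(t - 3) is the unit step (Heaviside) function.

By the second shifting theorem, L{u(t - c)·g(t - c)} = e^(-cs)·H(s) with c = 3 and H(s) = L{g(t)}.
L{cos(3t)} = s/(s^2 + 9).

s*exp(-3*s)/(s^2 + 9)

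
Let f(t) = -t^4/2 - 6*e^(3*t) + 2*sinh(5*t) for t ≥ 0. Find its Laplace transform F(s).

The transform is linear, so treat each term independently.
(-6)·[L{e^(3t)} = 1/(s - 3)]; (-1/2)·[L{t^4} = 4!/s^5 = 24/s^5]; (2)·[L{sinh(5t)} = 5/(s^2 - 25)].

F(s) = 10/(s^2 - 25) - 6/(s - 3) - 12/s^5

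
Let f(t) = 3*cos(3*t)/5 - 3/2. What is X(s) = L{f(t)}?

X(s) = 3*s/(5*(s^2 + 9)) - 3/(2*s)

The transform is linear, so treat each term independently.
L{-3/2} = (-3/2)/s; (3/5)·[L{cos(3t)} = s/(s^2 + 9)].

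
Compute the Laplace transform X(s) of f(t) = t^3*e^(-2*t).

X(s) = 6/(s + 2)^4

L{t^3} = 3!/s^4 = 6/s^4.
By the first shifting theorem, multiplying by e^(-2t) replaces s with s + 2.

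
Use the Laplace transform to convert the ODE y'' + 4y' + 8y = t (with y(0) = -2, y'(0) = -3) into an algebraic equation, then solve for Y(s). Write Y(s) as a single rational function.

Y(s) = (-2*s^3 - 11*s^2 + 1)/(s^4 + 4*s^3 + 8*s^2)

Take the Laplace transform of both sides.
With L{y''} = s^2 Y - s·y(0) - y'(0) and L{y'} = sY - y(0), with y(0) = -2, y'(0) = -3: the LHS transforms to (s^2 + 4*s + 8)Y - (-2*s - 11).
The right side is L{t} = s^(-2).
So (s^2 + 4*s + 8)Y = s^(-2) + (-2*s - 11).
Solve for Y(s) and write it as one ratio of polynomials.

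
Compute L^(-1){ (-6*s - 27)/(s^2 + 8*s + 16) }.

-3*t*exp(-4*t) - 6*exp(-4*t)

Factor the denominator: s^2 + 8*s + 16 = (s + 4)^2.
Partial fraction decomposition gives [-6/(s + 4)] + [-3/(s + 4)^2].
Invert each term: -6/(s + 4) ↔ -6e^(-4t); -3/(s + 4)^2 ↔ -3t·e^(-4t).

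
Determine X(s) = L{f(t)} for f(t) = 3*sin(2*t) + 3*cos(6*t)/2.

X(s) = 3*s/(2*(s^2 + 36)) + 6/(s^2 + 4)

Apply the Laplace transform termwise.
(3/2)·[L{cos(6t)} = s/(s^2 + 36)]; (3)·[L{sin(2t)} = 2/(s^2 + 4)].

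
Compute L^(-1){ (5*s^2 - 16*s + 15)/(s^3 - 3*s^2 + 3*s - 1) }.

2*t^2*exp(t) - 6*t*exp(t) + 5*exp(t)

Factor the denominator: s^3 - 3*s^2 + 3*s - 1 = (s - 1)^3.
Partial fraction decomposition gives [5/(s - 1)] + [-6/(s - 1)^2] + [4/(s - 1)^3].
Invert each term: 5/(s - 1) ↔ 5e^(t); -6/(s - 1)^2 ↔ -6t·e^(t); 4/(s - 1)^3 ↔ (2)t^2·e^(t).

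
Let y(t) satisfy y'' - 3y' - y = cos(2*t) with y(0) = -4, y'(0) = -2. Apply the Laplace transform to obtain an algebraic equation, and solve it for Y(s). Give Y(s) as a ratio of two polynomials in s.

Transform both sides with L{·}.
Using L{y''} = s^2 Y - s·y(0) - y'(0) and L{y'} = sY - y(0), with y(0) = -4, y'(0) = -2, the left side becomes (s^2 - 3*s - 1)Y - (-4*s + 10).
The right side is L{cos(2*t)} = s/(s^2 + 4).
So (s^2 - 3*s - 1)Y = s/(s^2 + 4) + (-4*s + 10).
Divide through and combine into a single rational function.

Y(s) = (-4*s^3 + 10*s^2 - 15*s + 40)/(s^4 - 3*s^3 + 3*s^2 - 12*s - 4)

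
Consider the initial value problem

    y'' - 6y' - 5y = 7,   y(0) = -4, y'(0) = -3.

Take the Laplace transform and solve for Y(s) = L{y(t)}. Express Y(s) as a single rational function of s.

Take the Laplace transform of both sides.
With L{y''} = s^2 Y - s·y(0) - y'(0) and L{y'} = sY - y(0), with y(0) = -4, y'(0) = -3: the LHS transforms to (s^2 - 6*s - 5)Y - (-4*s + 21).
The right side is L{7} = 7/s.
So (s^2 - 6*s - 5)Y = 7/s + (-4*s + 21).
Solve for Y(s) and write it as one ratio of polynomials.

Y(s) = (-4*s^2 + 21*s + 7)/(s^3 - 6*s^2 - 5*s)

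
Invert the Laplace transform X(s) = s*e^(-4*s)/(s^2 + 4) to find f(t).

The factor e^(-4s) signals a time shift by c = 4 (second shifting theorem).
L{cos(2t)} = s/(s^2 + 4), so L^-1{s/(s^2 + 4)} = cos(2*t).
Hence the inverse is u(t - 4) times that function evaluated at t - 4.

f(t) = Heaviside(t - 4)*(cos(2*t - 8))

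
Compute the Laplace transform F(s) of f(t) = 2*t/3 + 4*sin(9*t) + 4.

Apply the Laplace transform termwise.
(2/3)·[L{t} = 1!/s^2 = 1/s^2]; (4)·[L{sin(9t)} = 9/(s^2 + 81)]; L{4} = 4/s.

F(s) = 36/(s^2 + 81) + 4/s + 2/(3*s^2)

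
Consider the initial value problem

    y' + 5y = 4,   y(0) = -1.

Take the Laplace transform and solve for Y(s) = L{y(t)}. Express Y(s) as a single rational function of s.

Y(s) = (-s + 4)/(s^2 + 5*s)

Apply the Laplace transform to the equation.
The derivative rules (L{y'} = sY - y(0) = sY - (-1)) turn the left side into (s + 5)Y - (-1).
The right side is L{4} = 4/s.
So (s + 5)Y = 4/s + (-1).
Isolate Y and clear denominators.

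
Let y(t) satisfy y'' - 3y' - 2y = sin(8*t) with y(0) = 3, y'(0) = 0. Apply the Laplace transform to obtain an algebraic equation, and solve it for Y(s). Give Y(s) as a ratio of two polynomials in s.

Y(s) = (3*s^3 - 9*s^2 + 192*s - 568)/(s^4 - 3*s^3 + 62*s^2 - 192*s - 128)

Laplace-transform each side.
The derivative rules (L{y''} = s^2 Y - s·y(0) - y'(0) and L{y'} = sY - y(0), with y(0) = 3, y'(0) = 0) turn the left side into (s^2 - 3*s - 2)Y - (3*s - 9).
The right side is L{sin(8*t)} = 8/(s^2 + 64).
So (s^2 - 3*s - 2)Y = 8/(s^2 + 64) + (3*s - 9).
Isolate Y and clear denominators.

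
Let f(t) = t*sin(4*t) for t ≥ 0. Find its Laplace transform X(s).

X(s) = 8*s/(s^2 + 16)^2

L{sin(4t)} = 4/(s^2 + 16).
Then apply L{t·g(t)} = -d/ds[G(s)] with G(s) = 4/(s^2 + 16):
differentiating 1 time and applying the sign gives 8*s/(s^2 + 16)^2.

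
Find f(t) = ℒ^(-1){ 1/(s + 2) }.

Since L{e^(-2t)} = 1/(s + 2), the inverse is exp(-2*t).

f(t) = exp(-2*t)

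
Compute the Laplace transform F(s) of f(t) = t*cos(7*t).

L{cos(7t)} = s/(s^2 + 49).
Then apply L{t·g(t)} = -d/ds[G(s)] with G(s) = s/(s^2 + 49):
differentiating 1 time and applying the sign gives (s - 7)*(s + 7)/(s^2 + 49)^2.

F(s) = (s - 7)*(s + 7)/(s^2 + 49)^2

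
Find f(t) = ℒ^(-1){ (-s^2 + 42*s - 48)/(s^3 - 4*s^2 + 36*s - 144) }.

f(t) = 2*exp(4*t) + 5*sin(6*t) - 3*cos(6*t)

Factor the denominator: s^3 - 4*s^2 + 36*s - 144 = (s - 4)*(s^2 + 36).
Partial fraction decomposition gives [2/(s - 4)] + [-3*s/(s^2 + 36)] + [30/(s^2 + 36)].
Invert each term: 2/(s - 4) ↔ 2e^(4t); -3·s/(s^2 + 36) ↔ -3cos(6t); 5·6/(s^2 + 36) ↔ 5sin(6t).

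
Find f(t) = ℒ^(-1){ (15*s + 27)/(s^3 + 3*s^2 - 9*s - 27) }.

f(t) = 3*t*exp(-3*t) + 2*exp(3*t) - 2*exp(-3*t)

Factor the denominator: s^3 + 3*s^2 - 9*s - 27 = (s - 3)*(s + 3)^2.
Partial fraction decomposition gives [-2/(s + 3)] + [3/(s + 3)^2] + [2/(s - 3)].
Invert each term: -2/(s + 3) ↔ -2e^(-3t); 3/(s + 3)^2 ↔ 3t·e^(-3t); 2/(s - 3) ↔ 2e^(3t).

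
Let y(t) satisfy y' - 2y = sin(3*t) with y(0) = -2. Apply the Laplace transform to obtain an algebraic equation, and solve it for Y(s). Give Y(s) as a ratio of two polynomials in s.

Y(s) = (-2*s^2 - 15)/(s^3 - 2*s^2 + 9*s - 18)

Apply the Laplace transform to the equation.
The derivative rules (L{y'} = sY - y(0) = sY - (-2)) turn the left side into (s - 2)Y - (-2).
The right side is L{sin(3*t)} = 3/(s^2 + 9).
So (s - 2)Y = 3/(s^2 + 9) + (-2).
Isolate Y and clear denominators.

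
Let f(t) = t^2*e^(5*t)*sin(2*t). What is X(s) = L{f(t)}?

X(s) = 4*(3*s^2 - 30*s + 71)/(s^2 - 10*s + 29)^3

L{sin(2t)} = 2/(s^2 + 4).
Multiplying by e^(5t) shifts s → s - 5, so L{e^(5*t)*sin(2*t)} = 2/((s - 5)^2 + 4).
Then apply L{t^2·g(t)} = (-1)^2 d^2/ds^2[G(s)] with G(s) = 2/((s - 5)^2 + 4):
differentiating 2 times and applying the sign gives 4*(3*s^2 - 30*s + 71)/(s^2 - 10*s + 29)^3.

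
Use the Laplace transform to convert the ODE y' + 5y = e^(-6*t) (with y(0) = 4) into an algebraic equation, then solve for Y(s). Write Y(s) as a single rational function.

Y(s) = (4*s + 25)/(s^2 + 11*s + 30)

Laplace-transform each side.
With L{y'} = sY - y(0) = sY - 4: the LHS transforms to (s + 5)Y - (4).
The right side is L{e^(-6*t)} = 1/(s + 6).
So (s + 5)Y = 1/(s + 6) + (4).
Divide through and combine into a single rational function.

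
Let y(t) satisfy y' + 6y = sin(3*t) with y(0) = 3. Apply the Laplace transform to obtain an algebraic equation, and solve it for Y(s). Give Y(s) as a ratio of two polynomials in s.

Laplace-transform each side.
Using L{y'} = sY - y(0) = sY - 3, the left side becomes (s + 6)Y - (3).
The right side is L{sin(3*t)} = 3/(s^2 + 9).
So (s + 6)Y = 3/(s^2 + 9) + (3).
Divide through and combine into a single rational function.

Y(s) = (3*s^2 + 30)/(s^3 + 6*s^2 + 9*s + 54)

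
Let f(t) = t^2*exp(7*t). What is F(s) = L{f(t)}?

F(s) = 2/(s - 7)^3

L{e^(7t)} = 1/(s - 7).
Then apply L{t^2·g(t)} = (-1)^2 d^2/ds^2[G(s)] with G(s) = 1/(s - 7):
differentiating 2 times and applying the sign gives 2/(s - 7)^3.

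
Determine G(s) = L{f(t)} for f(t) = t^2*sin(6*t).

L{sin(6t)} = 6/(s^2 + 36).
Then apply L{t^2·g(t)} = (-1)^2 d^2/ds^2[H(s)] with H(s) = 6/(s^2 + 36):
differentiating 2 times and applying the sign gives 36*(s^2 - 12)/(s^2 + 36)^3.

G(s) = 36*(s^2 - 12)/(s^2 + 36)^3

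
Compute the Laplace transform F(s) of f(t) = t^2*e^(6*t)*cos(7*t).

L{cos(7t)} = s/(s^2 + 49).
Multiplying by e^(6t) shifts s → s - 6, so L{e^(6*t)*cos(7*t)} = (s - 6)/((s - 6)^2 + 49).
Then apply L{t^2·g(t)} = (-1)^2 d^2/ds^2[G(s)] with G(s) = (s - 6)/((s - 6)^2 + 49):
differentiating 2 times and applying the sign gives 2*(s - 6)*(s^2 - 12*s - 111)/(s^2 - 12*s + 85)^3.

F(s) = 2*(s - 6)*(s^2 - 12*s - 111)/(s^2 - 12*s + 85)^3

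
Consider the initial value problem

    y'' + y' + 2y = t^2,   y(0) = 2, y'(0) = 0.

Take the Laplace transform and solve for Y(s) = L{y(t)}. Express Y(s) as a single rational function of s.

Laplace-transform each side.
Using L{y''} = s^2 Y - s·y(0) - y'(0) and L{y'} = sY - y(0), with y(0) = 2, y'(0) = 0, the left side becomes (s^2 + s + 2)Y - (2*s + 2).
The right side is L{t^2} = 2/s^3.
So (s^2 + s + 2)Y = 2/s^3 + (2*s + 2).
Divide through and combine into a single rational function.

Y(s) = (2*s^4 + 2*s^3 + 2)/(s^5 + s^4 + 2*s^3)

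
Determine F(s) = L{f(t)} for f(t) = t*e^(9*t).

L{e^(9t)} = 1/(s - 9).
Then apply L{t·g(t)} = -d/ds[G(s)] with G(s) = 1/(s - 9):
differentiating 1 time and applying the sign gives (s - 9)^(-2).

F(s) = (s - 9)^(-2)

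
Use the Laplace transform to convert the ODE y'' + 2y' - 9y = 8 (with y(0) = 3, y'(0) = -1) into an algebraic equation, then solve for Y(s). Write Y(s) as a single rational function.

Y(s) = (3*s^2 + 5*s + 8)/(s^3 + 2*s^2 - 9*s)

Take the Laplace transform of both sides.
With L{y''} = s^2 Y - s·y(0) - y'(0) and L{y'} = sY - y(0), with y(0) = 3, y'(0) = -1: the LHS transforms to (s^2 + 2*s - 9)Y - (3*s + 5).
The right side is L{8} = 8/s.
So (s^2 + 2*s - 9)Y = 8/s + (3*s + 5).
Isolate Y and clear denominators.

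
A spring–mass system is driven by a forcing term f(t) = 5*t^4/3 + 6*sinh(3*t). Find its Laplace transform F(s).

Apply the Laplace transform termwise.
(6)·[L{sinh(3t)} = 3/(s^2 - 9)]; (5/3)·[L{t^4} = 4!/s^5 = 24/s^5].

F(s) = 18/(s^2 - 9) + 40/s^5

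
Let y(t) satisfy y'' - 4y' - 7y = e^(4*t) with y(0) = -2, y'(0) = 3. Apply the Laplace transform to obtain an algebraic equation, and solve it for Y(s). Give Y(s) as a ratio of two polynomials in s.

Take the Laplace transform of both sides.
With L{y''} = s^2 Y - s·y(0) - y'(0) and L{y'} = sY - y(0), with y(0) = -2, y'(0) = 3: the LHS transforms to (s^2 - 4*s - 7)Y - (-2*s + 11).
The right side is L{e^(4*t)} = 1/(s - 4).
So (s^2 - 4*s - 7)Y = 1/(s - 4) + (-2*s + 11).
Solve for Y(s) and write it as one ratio of polynomials.

Y(s) = (-2*s^2 + 19*s - 43)/(s^3 - 8*s^2 + 9*s + 28)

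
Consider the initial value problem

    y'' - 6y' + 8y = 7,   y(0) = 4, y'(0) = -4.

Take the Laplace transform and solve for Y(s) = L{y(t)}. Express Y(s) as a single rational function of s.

Transform both sides with L{·}.
Using L{y''} = s^2 Y - s·y(0) - y'(0) and L{y'} = sY - y(0), with y(0) = 4, y'(0) = -4, the left side becomes (s^2 - 6*s + 8)Y - (4*s - 28).
The right side is L{7} = 7/s.
So (s^2 - 6*s + 8)Y = 7/s + (4*s - 28).
Isolate Y and clear denominators.

Y(s) = (4*s^2 - 28*s + 7)/(s^3 - 6*s^2 + 8*s)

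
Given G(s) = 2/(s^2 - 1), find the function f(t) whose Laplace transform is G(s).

Since L{sinh(t)} = 1/(s^2 - 1), the inverse is sinh(t), scaled by 2.

f(t) = 2*sinh(t)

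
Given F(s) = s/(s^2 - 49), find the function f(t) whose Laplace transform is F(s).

f(t) = cosh(7*t)

Since L{cosh(7t)} = s/(s^2 - 49), the inverse is cosh(7*t).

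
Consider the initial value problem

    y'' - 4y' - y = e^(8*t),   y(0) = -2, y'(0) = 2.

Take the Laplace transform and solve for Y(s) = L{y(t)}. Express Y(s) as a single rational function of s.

Y(s) = (-2*s^2 + 26*s - 79)/(s^3 - 12*s^2 + 31*s + 8)

Laplace-transform each side.
Using L{y''} = s^2 Y - s·y(0) - y'(0) and L{y'} = sY - y(0), with y(0) = -2, y'(0) = 2, the left side becomes (s^2 - 4*s - 1)Y - (-2*s + 10).
The right side is L{e^(8*t)} = 1/(s - 8).
So (s^2 - 4*s - 1)Y = 1/(s - 8) + (-2*s + 10).
Solve for Y(s) and write it as one ratio of polynomials.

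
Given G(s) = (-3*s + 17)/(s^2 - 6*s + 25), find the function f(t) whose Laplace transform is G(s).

Complete the square in the denominator: s^2 - 6*s + 25 = (s - 3)^2 + 4^2.
Split the numerator to match: -3*s + 17 = -3·(s - 3) + 2·4.
Invert each term: -3·(s - 3)/((s - 3)^2 + 16) ↔ -3e^(3t)cos(4t); 2·4/((s - 3)^2 + 16) ↔ 2e^(3t)sin(4t).

f(t) = 2*exp(3*t)*sin(4*t) - 3*exp(3*t)*cos(4*t)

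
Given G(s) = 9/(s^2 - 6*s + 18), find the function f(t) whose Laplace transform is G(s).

f(t) = 3*exp(3*t)*sin(3*t)

Rewrite the denominator: s^2 - 6*s + 18 = (s - 3)^2 + 9.
The form in (s - 3) signals a first-shifting-theorem factor e^(3t).
Since L{sin(3t)} = 3/(s^2 + 9), the inverse is exp(3*t)*sin(3*t), scaled by 3.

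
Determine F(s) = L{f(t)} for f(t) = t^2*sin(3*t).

L{sin(3t)} = 3/(s^2 + 9).
Then apply L{t^2·g(t)} = (-1)^2 d^2/ds^2[G(s)] with G(s) = 3/(s^2 + 9):
differentiating 2 times and applying the sign gives 18*(s^2 - 3)/(s^2 + 9)^3.

F(s) = 18*(s^2 - 3)/(s^2 + 9)^3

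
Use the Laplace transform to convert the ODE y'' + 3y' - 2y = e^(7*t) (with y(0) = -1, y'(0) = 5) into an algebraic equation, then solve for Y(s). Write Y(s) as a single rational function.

Transform both sides with L{·}.
The derivative rules (L{y''} = s^2 Y - s·y(0) - y'(0) and L{y'} = sY - y(0), with y(0) = -1, y'(0) = 5) turn the left side into (s^2 + 3*s - 2)Y - (-s + 2).
The right side is L{e^(7*t)} = 1/(s - 7).
So (s^2 + 3*s - 2)Y = 1/(s - 7) + (-s + 2).
Divide through and combine into a single rational function.

Y(s) = (-s^2 + 9*s - 13)/(s^3 - 4*s^2 - 23*s + 14)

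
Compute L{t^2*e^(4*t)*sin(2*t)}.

L{sin(2t)} = 2/(s^2 + 4).
Multiplying by e^(4t) shifts s → s - 4, so L{e^(4*t)*sin(2*t)} = 2/((s - 4)^2 + 4).
Then apply L{t^2·g(t)} = (-1)^2 d^2/ds^2[G(s)] with G(s) = 2/((s - 4)^2 + 4):
differentiating 2 times and applying the sign gives 4*(3*s^2 - 24*s + 44)/(s^2 - 8*s + 20)^3.

4*(3*s^2 - 24*s + 44)/(s^2 - 8*s + 20)^3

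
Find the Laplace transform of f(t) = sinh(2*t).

L{sinh(2t)} = 2/(s^2 - 4).

2/(s^2 - 4)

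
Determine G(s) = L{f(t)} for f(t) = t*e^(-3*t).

L{e^(-3t)} = 1/(s + 3).
Then apply L{t·g(t)} = -d/ds[H(s)] with H(s) = 1/(s + 3):
differentiating 1 time and applying the sign gives (s + 3)^(-2).

G(s) = (s + 3)^(-2)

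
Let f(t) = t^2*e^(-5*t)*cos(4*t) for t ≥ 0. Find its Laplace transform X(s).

X(s) = 2*(s + 5)*(s^2 + 10*s - 23)/(s^2 + 10*s + 41)^3

L{cos(4t)} = s/(s^2 + 16).
Multiplying by e^(-5t) shifts s → s + 5, so L{e^(-5*t)*cos(4*t)} = (s + 5)/((s + 5)^2 + 16).
Then apply L{t^2·g(t)} = (-1)^2 d^2/ds^2[G(s)] with G(s) = (s + 5)/((s + 5)^2 + 16):
differentiating 2 times and applying the sign gives 2*(s + 5)*(s^2 + 10*s - 23)/(s^2 + 10*s + 41)^3.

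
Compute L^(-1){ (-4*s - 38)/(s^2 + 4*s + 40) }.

-5*exp(-2*t)*sin(6*t) - 4*exp(-2*t)*cos(6*t)

Complete the square in the denominator: s^2 + 4*s + 40 = (s + 2)^2 + 6^2.
Split the numerator to match: -4*s - 38 = -4·(s + 2) - 5·6.
Invert each term: -4·(s + 2)/((s + 2)^2 + 36) ↔ -4e^(-2t)cos(6t); -5·6/((s + 2)^2 + 36) ↔ -5e^(-2t)sin(6t).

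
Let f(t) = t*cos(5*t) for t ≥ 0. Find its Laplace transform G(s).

L{cos(5t)} = s/(s^2 + 25).
Then apply L{t·g(t)} = -d/ds[H(s)] with H(s) = s/(s^2 + 25):
differentiating 1 time and applying the sign gives (s - 5)*(s + 5)/(s^2 + 25)^2.

G(s) = (s - 5)*(s + 5)/(s^2 + 25)^2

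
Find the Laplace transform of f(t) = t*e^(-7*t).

(s + 7)^(-2)

L{e^(-7t)} = 1/(s + 7).
Then apply L{t·g(t)} = -d/ds[G(s)] with G(s) = 1/(s + 7):
differentiating 1 time and applying the sign gives (s + 7)^(-2).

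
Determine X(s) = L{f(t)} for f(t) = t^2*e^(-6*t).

X(s) = 2/(s + 6)^3

L{e^(-6t)} = 1/(s + 6).
Then apply L{t^2·g(t)} = (-1)^2 d^2/ds^2[G(s)] with G(s) = 1/(s + 6):
differentiating 2 times and applying the sign gives 2/(s + 6)^3.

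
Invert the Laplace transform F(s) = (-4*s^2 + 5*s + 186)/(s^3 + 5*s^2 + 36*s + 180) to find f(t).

Factor the denominator: s^3 + 5*s^2 + 36*s + 180 = (s + 5)*(s^2 + 36).
Partial fraction decomposition gives [1/(s + 5)] + [-5*s/(s^2 + 36)] + [30/(s^2 + 36)].
Invert each term: 1/(s + 5) ↔ e^(-5t); -5·s/(s^2 + 36) ↔ -5cos(6t); 5·6/(s^2 + 36) ↔ 5sin(6t).

f(t) = 5*sin(6*t) - 5*cos(6*t) + exp(-5*t)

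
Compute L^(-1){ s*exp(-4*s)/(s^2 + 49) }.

Heaviside(t - 4)*(cos(7*t - 28))

The factor e^(-4s) signals a time shift by c = 4 (second shifting theorem).
L{cos(7t)} = s/(s^2 + 49), so L^-1{s/(s^2 + 49)} = cos(7*t).
Hence the inverse is u(t - 4) times that function evaluated at t - 4.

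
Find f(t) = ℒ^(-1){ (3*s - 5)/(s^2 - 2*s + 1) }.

Factor the denominator: s^2 - 2*s + 1 = (s - 1)^2.
Partial fraction decomposition gives [3/(s - 1)] + [-2/(s - 1)^2].
Invert each term: 3/(s - 1) ↔ 3e^(t); -2/(s - 1)^2 ↔ -2t·e^(t).

f(t) = -2*t*exp(t) + 3*exp(t)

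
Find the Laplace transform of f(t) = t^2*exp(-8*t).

L{e^(-8t)} = 1/(s + 8).
Then apply L{t^2·g(t)} = (-1)^2 d^2/ds^2[G(s)] with G(s) = 1/(s + 8):
differentiating 2 times and applying the sign gives 2/(s + 8)^3.

2/(s + 8)^3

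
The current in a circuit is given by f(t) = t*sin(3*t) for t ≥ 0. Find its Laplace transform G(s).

G(s) = 6*s/(s^2 + 9)^2

L{sin(3t)} = 3/(s^2 + 9).
Then apply L{t·g(t)} = -d/ds[H(s)] with H(s) = 3/(s^2 + 9):
differentiating 1 time and applying the sign gives 6*s/(s^2 + 9)^2.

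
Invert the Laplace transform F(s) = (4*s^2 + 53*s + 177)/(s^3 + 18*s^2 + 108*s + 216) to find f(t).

Factor the denominator: s^3 + 18*s^2 + 108*s + 216 = (s + 6)^3.
Partial fraction decomposition gives [4/(s + 6)] + [5/(s + 6)^2] + [3/(s + 6)^3].
Invert each term: 4/(s + 6) ↔ 4e^(-6t); 5/(s + 6)^2 ↔ 5t·e^(-6t); 3/(s + 6)^3 ↔ (3/2)t^2·e^(-6t).

f(t) = 3*t^2*exp(-6*t)/2 + 5*t*exp(-6*t) + 4*exp(-6*t)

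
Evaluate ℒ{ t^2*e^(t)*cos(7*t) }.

2*(s - 1)*(s^2 - 2*s - 146)/(s^2 - 2*s + 50)^3

L{cos(7t)} = s/(s^2 + 49).
Multiplying by e^(t) shifts s → s - 1, so L{e^(t)*cos(7*t)} = (s - 1)/((s - 1)^2 + 49).
Then apply L{t^2·g(t)} = (-1)^2 d^2/ds^2[G(s)] with G(s) = (s - 1)/((s - 1)^2 + 49):
differentiating 2 times and applying the sign gives 2*(s - 1)*(s^2 - 2*s - 146)/(s^2 - 2*s + 50)^3.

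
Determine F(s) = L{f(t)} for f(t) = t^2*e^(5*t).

L{e^(5t)} = 1/(s - 5).
Then apply L{t^2·g(t)} = (-1)^2 d^2/ds^2[G(s)] with G(s) = 1/(s - 5):
differentiating 2 times and applying the sign gives 2/(s - 5)^3.

F(s) = 2/(s - 5)^3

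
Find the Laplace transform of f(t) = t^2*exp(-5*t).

L{e^(-5t)} = 1/(s + 5).
Then apply L{t^2·g(t)} = (-1)^2 d^2/ds^2[G(s)] with G(s) = 1/(s + 5):
differentiating 2 times and applying the sign gives 2/(s + 5)^3.

2/(s + 5)^3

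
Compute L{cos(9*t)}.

s/(s^2 + 81)

L{cos(9t)} = s/(s^2 + 81).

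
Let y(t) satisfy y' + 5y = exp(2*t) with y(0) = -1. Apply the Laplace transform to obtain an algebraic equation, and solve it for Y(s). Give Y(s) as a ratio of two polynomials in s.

Y(s) = (-s + 3)/(s^2 + 3*s - 10)

Transform both sides with L{·}.
Using L{y'} = sY - y(0) = sY - (-1), the left side becomes (s + 5)Y - (-1).
The right side is L{exp(2*t)} = 1/(s - 2).
So (s + 5)Y = 1/(s - 2) + (-1).
Divide through and combine into a single rational function.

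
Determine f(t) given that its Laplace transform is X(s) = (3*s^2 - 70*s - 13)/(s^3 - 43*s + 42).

Factor the denominator: s^3 - 43*s + 42 = (s - 6)*(s - 1)*(s + 7).
Partial fraction decomposition gives [-5/(s - 6)] + [6/(s + 7)] + [2/(s - 1)].
Invert each term: -5/(s - 6) ↔ -5e^(6t); 6/(s + 7) ↔ 6e^(-7t); 2/(s - 1) ↔ 2e^(t).

f(t) = -5*exp(6*t) + 2*exp(t) + 6*exp(-7*t)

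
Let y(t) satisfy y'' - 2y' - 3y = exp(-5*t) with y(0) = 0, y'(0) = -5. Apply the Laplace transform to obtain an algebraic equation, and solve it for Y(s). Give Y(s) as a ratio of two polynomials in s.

Y(s) = (-5*s - 24)/(s^3 + 3*s^2 - 13*s - 15)

Take the Laplace transform of both sides.
Using L{y''} = s^2 Y - s·y(0) - y'(0) and L{y'} = sY - y(0), with y(0) = 0, y'(0) = -5, the left side becomes (s^2 - 2*s - 3)Y - (-5).
The right side is L{exp(-5*t)} = 1/(s + 5).
So (s^2 - 2*s - 3)Y = 1/(s + 5) + (-5).
Divide through and combine into a single rational function.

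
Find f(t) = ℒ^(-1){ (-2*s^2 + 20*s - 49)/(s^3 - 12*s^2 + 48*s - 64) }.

Factor the denominator: s^3 - 12*s^2 + 48*s - 64 = (s - 4)^3.
Partial fraction decomposition gives [-2/(s - 4)] + [4/(s - 4)^2] + [-1/(s - 4)^3].
Invert each term: -2/(s - 4) ↔ -2e^(4t); 4/(s - 4)^2 ↔ 4t·e^(4t); -1/(s - 4)^3 ↔ (-1/2)t^2·e^(4t).

f(t) = -t^2*exp(4*t)/2 + 4*t*exp(4*t) - 2*exp(4*t)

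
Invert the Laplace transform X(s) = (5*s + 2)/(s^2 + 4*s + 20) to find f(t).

f(t) = -2*exp(-2*t)*sin(4*t) + 5*exp(-2*t)*cos(4*t)

Complete the square in the denominator: s^2 + 4*s + 20 = (s + 2)^2 + 4^2.
Split the numerator to match: 5*s + 2 = 5·(s + 2) - 2·4.
Invert each term: 5·(s + 2)/((s + 2)^2 + 16) ↔ 5e^(-2t)cos(4t); -2·4/((s + 2)^2 + 16) ↔ -2e^(-2t)sin(4t).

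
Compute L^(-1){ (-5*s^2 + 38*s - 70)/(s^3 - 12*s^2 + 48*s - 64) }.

Factor the denominator: s^3 - 12*s^2 + 48*s - 64 = (s - 4)^3.
Partial fraction decomposition gives [-5/(s - 4)] + [-2/(s - 4)^2] + [2/(s - 4)^3].
Invert each term: -5/(s - 4) ↔ -5e^(4t); -2/(s - 4)^2 ↔ -2t·e^(4t); 2/(s - 4)^3 ↔ (1)t^2·e^(4t).

t^2*exp(4*t) - 2*t*exp(4*t) - 5*exp(4*t)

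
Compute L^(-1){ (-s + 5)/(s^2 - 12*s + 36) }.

-t*exp(6*t) - exp(6*t)

Factor the denominator: s^2 - 12*s + 36 = (s - 6)^2.
Partial fraction decomposition gives [-1/(s - 6)] + [-1/(s - 6)^2].
Invert each term: -1/(s - 6) ↔ -e^(6t); -1/(s - 6)^2 ↔ -t·e^(6t).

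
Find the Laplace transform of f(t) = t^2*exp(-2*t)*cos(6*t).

L{cos(6t)} = s/(s^2 + 36).
Multiplying by e^(-2t) shifts s → s + 2, so L{exp(-2*t)*cos(6*t)} = (s + 2)/((s + 2)^2 + 36).
Then apply L{t^2·g(t)} = (-1)^2 d^2/ds^2[H(s)] with H(s) = (s + 2)/((s + 2)^2 + 36):
differentiating 2 times and applying the sign gives 2*(s + 2)*(s^2 + 4*s - 104)/(s^2 + 4*s + 40)^3.

2*(s + 2)*(s^2 + 4*s - 104)/(s^2 + 4*s + 40)^3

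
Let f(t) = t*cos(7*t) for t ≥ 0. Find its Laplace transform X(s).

X(s) = (s - 7)*(s + 7)/(s^2 + 49)^2

L{cos(7t)} = s/(s^2 + 49).
Then apply L{t·g(t)} = -d/ds[G(s)] with G(s) = s/(s^2 + 49):
differentiating 1 time and applying the sign gives (s - 7)*(s + 7)/(s^2 + 49)^2.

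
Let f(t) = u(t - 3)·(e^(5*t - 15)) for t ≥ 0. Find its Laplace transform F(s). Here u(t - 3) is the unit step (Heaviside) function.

By the second shifting theorem, L{u(t - c)·g(t - c)} = e^(-cs)·G(s) with c = 3 and G(s) = L{g(t)}.
L{e^(5t)} = 1/(s - 5).

F(s) = exp(-3*s)/(s - 5)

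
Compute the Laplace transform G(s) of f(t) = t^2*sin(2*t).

G(s) = 4*(3*s^2 - 4)/(s^2 + 4)^3

L{sin(2t)} = 2/(s^2 + 4).
Then apply L{t^2·g(t)} = (-1)^2 d^2/ds^2[H(s)] with H(s) = 2/(s^2 + 4):
differentiating 2 times and applying the sign gives 4*(3*s^2 - 4)/(s^2 + 4)^3.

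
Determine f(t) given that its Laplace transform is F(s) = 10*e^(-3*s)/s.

The factor e^(-3s) signals a time shift by c = 3 (second shifting theorem).
L{10} = 10/s, so L^-1{10/s} = 10.
Hence the inverse is u(t - 3) times that function evaluated at t - 3.

f(t) = Heaviside(t - 3)*(10)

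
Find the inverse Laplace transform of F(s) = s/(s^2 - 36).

Since L{cosh(6t)} = s/(s^2 - 36), the inverse is cosh(6*t).

cosh(6*t)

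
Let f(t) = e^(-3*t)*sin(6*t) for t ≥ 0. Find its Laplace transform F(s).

L{sin(6t)} = 6/(s^2 + 36).
By the first shifting theorem, multiplying by e^(-3t) replaces s with s + 3.

F(s) = 6/((s + 3)^2 + 36)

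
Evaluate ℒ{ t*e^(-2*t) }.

L{e^(-2t)} = 1/(s + 2).
Then apply L{t·g(t)} = -d/ds[H(s)] with H(s) = 1/(s + 2):
differentiating 1 time and applying the sign gives (s + 2)^(-2).

(s + 2)^(-2)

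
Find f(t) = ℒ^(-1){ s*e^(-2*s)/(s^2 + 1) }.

The factor e^(-2s) signals a time shift by c = 2 (second shifting theorem).
L{cos(t)} = s/(s^2 + 1), so L^-1{s/(s^2 + 1)} = cos(t).
Hence the inverse is u(t - 2) times that function evaluated at t - 2.

f(t) = Heaviside(t - 2)*(cos(t - 2))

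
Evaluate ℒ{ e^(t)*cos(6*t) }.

L{cos(6t)} = s/(s^2 + 36).
By the first shifting theorem, multiplying by e^(t) replaces s with s - 1.

(s - 1)/((s - 1)^2 + 36)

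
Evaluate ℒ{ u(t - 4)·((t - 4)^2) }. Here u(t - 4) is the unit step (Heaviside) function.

2*exp(-4*s)/s^3

By the second shifting theorem, L{u(t - c)·g(t - c)} = e^(-cs)·G(s) with c = 4 and G(s) = L{g(t)}.
L{t^2} = 2!/s^3 = 2/s^3.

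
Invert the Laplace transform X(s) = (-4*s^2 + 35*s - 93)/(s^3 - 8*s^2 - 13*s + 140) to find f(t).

f(t) = -2*exp(7*t) + exp(5*t) - 3*exp(-4*t)

Factor the denominator: s^3 - 8*s^2 - 13*s + 140 = (s - 7)*(s - 5)*(s + 4).
Partial fraction decomposition gives [1/(s - 5)] + [-3/(s + 4)] + [-2/(s - 7)].
Invert each term: 1/(s - 5) ↔ e^(5t); -3/(s + 4) ↔ -3e^(-4t); -2/(s - 7) ↔ -2e^(7t).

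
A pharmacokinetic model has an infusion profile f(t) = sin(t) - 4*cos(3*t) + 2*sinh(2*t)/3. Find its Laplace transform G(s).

G(s) = -4*s/(s^2 + 9) + 1/(s^2 + 1) + 4/(3*(s^2 - 4))

The transform is linear, so treat each term independently.
(-4)·[L{cos(3t)} = s/(s^2 + 9)]; L{sin(t)} = 1/(s^2 + 1); (2/3)·[L{sinh(2t)} = 2/(s^2 - 4)].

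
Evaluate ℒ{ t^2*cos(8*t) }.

2*s*(s^2 - 192)/(s^2 + 64)^3

L{cos(8t)} = s/(s^2 + 64).
Then apply L{t^2·g(t)} = (-1)^2 d^2/ds^2[G(s)] with G(s) = s/(s^2 + 64):
differentiating 2 times and applying the sign gives 2*s*(s^2 - 192)/(s^2 + 64)^3.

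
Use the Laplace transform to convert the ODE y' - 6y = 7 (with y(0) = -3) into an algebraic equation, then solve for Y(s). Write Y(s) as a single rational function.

Y(s) = (-3*s + 7)/(s^2 - 6*s)

Transform both sides with L{·}.
With L{y'} = sY - y(0) = sY - (-3): the LHS transforms to (s - 6)Y - (-3).
The right side is L{7} = 7/s.
So (s - 6)Y = 7/s + (-3).
Solve for Y(s) and write it as one ratio of polynomials.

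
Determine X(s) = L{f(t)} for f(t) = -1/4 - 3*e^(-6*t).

X(s) = -3/(s + 6) - 1/(4*s)

By linearity of the Laplace transform, transform each term separately.
(-3)·[L{e^(-6t)} = 1/(s + 6)]; L{-1/4} = (-1/4)/s.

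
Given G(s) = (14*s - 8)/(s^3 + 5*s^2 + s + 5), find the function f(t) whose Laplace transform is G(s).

Factor the denominator: s^3 + 5*s^2 + s + 5 = (s + 5)*(s^2 + 1).
Partial fraction decomposition gives [-3/(s + 5)] + [3*s/(s^2 + 1)] + [-1/(s^2 + 1)].
Invert each term: -3/(s + 5) ↔ -3e^(-5t); 3·s/(s^2 + 1) ↔ 3cos(t); -1·1/(s^2 + 1) ↔ -sin(t).

f(t) = -sin(t) + 3*cos(t) - 3*exp(-5*t)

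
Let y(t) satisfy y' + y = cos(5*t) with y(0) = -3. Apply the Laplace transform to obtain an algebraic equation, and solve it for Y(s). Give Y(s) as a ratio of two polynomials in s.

Apply the Laplace transform to the equation.
Using L{y'} = sY - y(0) = sY - (-3), the left side becomes (s + 1)Y - (-3).
The right side is L{cos(5*t)} = s/(s^2 + 25).
So (s + 1)Y = s/(s^2 + 25) + (-3).
Solve for Y(s) and write it as one ratio of polynomials.

Y(s) = (-3*s^2 + s - 75)/(s^3 + s^2 + 25*s + 25)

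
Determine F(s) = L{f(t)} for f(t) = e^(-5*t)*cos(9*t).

F(s) = (s + 5)/((s + 5)^2 + 81)

L{cos(9t)} = s/(s^2 + 81).
By the first shifting theorem, multiplying by e^(-5t) replaces s with s + 5.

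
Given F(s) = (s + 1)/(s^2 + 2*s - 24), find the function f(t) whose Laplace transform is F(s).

Rewrite the denominator: s^2 + 2*s - 24 = (s + 1)^2 - 25.
The form in (s + 1) signals a first-shifting-theorem factor e^(-t).
Since L{cosh(5t)} = s/(s^2 - 25), the inverse is exp(-t)*cosh(5*t).

f(t) = exp(-t)*cosh(5*t)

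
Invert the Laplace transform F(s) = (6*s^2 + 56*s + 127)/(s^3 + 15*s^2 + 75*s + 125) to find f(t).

f(t) = -3*t^2*exp(-5*t)/2 - 4*t*exp(-5*t) + 6*exp(-5*t)

Factor the denominator: s^3 + 15*s^2 + 75*s + 125 = (s + 5)^3.
Partial fraction decomposition gives [6/(s + 5)] + [-4/(s + 5)^2] + [-3/(s + 5)^3].
Invert each term: 6/(s + 5) ↔ 6e^(-5t); -4/(s + 5)^2 ↔ -4t·e^(-5t); -3/(s + 5)^3 ↔ (-3/2)t^2·e^(-5t).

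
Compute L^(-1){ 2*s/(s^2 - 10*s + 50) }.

Complete the square in the denominator: s^2 - 10*s + 50 = (s - 5)^2 + 5^2.
Split the numerator to match: 2*s = 2·(s - 5) + 2·5.
Invert each term: 2·(s - 5)/((s - 5)^2 + 25) ↔ 2e^(5t)cos(5t); 2·5/((s - 5)^2 + 25) ↔ 2e^(5t)sin(5t).

2*exp(5*t)*sin(5*t) + 2*exp(5*t)*cos(5*t)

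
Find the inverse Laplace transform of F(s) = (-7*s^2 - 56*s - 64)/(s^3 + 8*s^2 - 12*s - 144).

Factor the denominator: s^3 + 8*s^2 - 12*s - 144 = (s - 4)*(s + 6)^2.
Partial fraction decomposition gives [-3/(s + 6)] + [-2/(s + 6)^2] + [-4/(s - 4)].
Invert each term: -3/(s + 6) ↔ -3e^(-6t); -2/(s + 6)^2 ↔ -2t·e^(-6t); -4/(s - 4) ↔ -4e^(4t).

-2*t*exp(-6*t) - 4*exp(4*t) - 3*exp(-6*t)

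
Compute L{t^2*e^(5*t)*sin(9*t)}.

54*(s^2 - 10*s - 2)/(s^2 - 10*s + 106)^3

L{sin(9t)} = 9/(s^2 + 81).
Multiplying by e^(5t) shifts s → s - 5, so L{e^(5*t)*sin(9*t)} = 9/((s - 5)^2 + 81).
Then apply L{t^2·g(t)} = (-1)^2 d^2/ds^2[G(s)] with G(s) = 9/((s - 5)^2 + 81):
differentiating 2 times and applying the sign gives 54*(s^2 - 10*s - 2)/(s^2 - 10*s + 106)^3.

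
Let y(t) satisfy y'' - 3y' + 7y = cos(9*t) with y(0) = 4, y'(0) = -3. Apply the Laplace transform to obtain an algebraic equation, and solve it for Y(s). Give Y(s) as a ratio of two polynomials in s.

Laplace-transform each side.
With L{y''} = s^2 Y - s·y(0) - y'(0) and L{y'} = sY - y(0), with y(0) = 4, y'(0) = -3: the LHS transforms to (s^2 - 3*s + 7)Y - (4*s - 15).
The right side is L{cos(9*t)} = s/(s^2 + 81).
So (s^2 - 3*s + 7)Y = s/(s^2 + 81) + (4*s - 15).
Divide through and combine into a single rational function.

Y(s) = (4*s^3 - 15*s^2 + 325*s - 1215)/(s^4 - 3*s^3 + 88*s^2 - 243*s + 567)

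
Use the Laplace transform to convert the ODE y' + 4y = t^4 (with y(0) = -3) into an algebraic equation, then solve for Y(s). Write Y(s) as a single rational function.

Transform both sides with L{·}.
The derivative rules (L{y'} = sY - y(0) = sY - (-3)) turn the left side into (s + 4)Y - (-3).
The right side is L{t^4} = 24/s^5.
So (s + 4)Y = 24/s^5 + (-3).
Isolate Y and clear denominators.

Y(s) = (-3*s^5 + 24)/(s^6 + 4*s^5)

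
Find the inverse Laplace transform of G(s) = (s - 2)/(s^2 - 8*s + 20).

Complete the square in the denominator: s^2 - 8*s + 20 = (s - 4)^2 + 2^2.
Split the numerator to match: s - 2 = 1·(s - 4) + 1·2.
Invert each term: 1·(s - 4)/((s - 4)^2 + 4) ↔ e^(4t)cos(2t); 1·2/((s - 4)^2 + 4) ↔ e^(4t)sin(2t).

exp(4*t)*sin(2*t) + exp(4*t)*cos(2*t)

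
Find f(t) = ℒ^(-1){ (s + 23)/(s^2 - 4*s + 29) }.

Complete the square in the denominator: s^2 - 4*s + 29 = (s - 2)^2 + 5^2.
Split the numerator to match: s + 23 = 1·(s - 2) + 5·5.
Invert each term: 1·(s - 2)/((s - 2)^2 + 25) ↔ e^(2t)cos(5t); 5·5/((s - 2)^2 + 25) ↔ 5e^(2t)sin(5t).

f(t) = 5*exp(2*t)*sin(5*t) + exp(2*t)*cos(5*t)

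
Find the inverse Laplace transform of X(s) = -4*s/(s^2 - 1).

Since L{cosh(t)} = s/(s^2 - 1), the inverse is cosh(t), scaled by -4.

-4*cosh(t)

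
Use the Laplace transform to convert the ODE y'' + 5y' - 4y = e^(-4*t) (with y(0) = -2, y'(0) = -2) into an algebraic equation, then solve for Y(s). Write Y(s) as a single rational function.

Y(s) = (-2*s^2 - 20*s - 47)/(s^3 + 9*s^2 + 16*s - 16)

Apply the Laplace transform to the equation.
With L{y''} = s^2 Y - s·y(0) - y'(0) and L{y'} = sY - y(0), with y(0) = -2, y'(0) = -2: the LHS transforms to (s^2 + 5*s - 4)Y - (-2*s - 12).
The right side is L{e^(-4*t)} = 1/(s + 4).
So (s^2 + 5*s - 4)Y = 1/(s + 4) + (-2*s - 12).
Isolate Y and clear denominators.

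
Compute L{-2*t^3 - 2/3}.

By linearity of the Laplace transform, transform each term separately.
(-2)·[L{t^3} = 3!/s^4 = 6/s^4]; L{-2/3} = (-2/3)/s.

-2/(3*s) - 12/s^4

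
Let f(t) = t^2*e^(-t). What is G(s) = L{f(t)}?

G(s) = 2/(s + 1)^3

L{t^2} = 2!/s^3 = 2/s^3.
By the first shifting theorem, multiplying by e^(-t) replaces s with s + 1.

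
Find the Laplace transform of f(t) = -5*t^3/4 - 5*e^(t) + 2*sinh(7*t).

14/(s^2 - 49) - 5/(s - 1) - 15/(2*s^4)

Apply the Laplace transform termwise.
(-5)·[L{e^(t)} = 1/(s - 1)]; (-5/4)·[L{t^3} = 3!/s^4 = 6/s^4]; (2)·[L{sinh(7t)} = 7/(s^2 - 49)].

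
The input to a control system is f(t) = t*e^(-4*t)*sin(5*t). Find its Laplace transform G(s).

G(s) = 10*(s + 4)/(s^2 + 8*s + 41)^2

L{sin(5t)} = 5/(s^2 + 25).
Multiplying by e^(-4t) shifts s → s + 4, so L{e^(-4*t)*sin(5*t)} = 5/((s + 4)^2 + 25).
Then apply L{t·g(t)} = -d/ds[H(s)] with H(s) = 5/((s + 4)^2 + 25):
differentiating 1 time and applying the sign gives 10*(s + 4)/(s^2 + 8*s + 41)^2.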